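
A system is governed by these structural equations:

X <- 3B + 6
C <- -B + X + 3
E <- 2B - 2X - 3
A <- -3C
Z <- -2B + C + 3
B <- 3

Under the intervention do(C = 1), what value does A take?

The intervention breaks the incoming arrows to C: C <- -B + X + 3 no longer applies, and C = 1.
A = -3C  [with C=1]  = -3

-3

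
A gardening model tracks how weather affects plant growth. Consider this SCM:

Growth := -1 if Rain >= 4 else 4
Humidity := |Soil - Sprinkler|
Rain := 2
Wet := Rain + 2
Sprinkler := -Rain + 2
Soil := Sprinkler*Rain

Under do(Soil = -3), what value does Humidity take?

The intervention breaks the incoming arrows to Soil: Soil := Sprinkler*Rain no longer applies, and Soil = -3.
Sprinkler = -Rain + 2  [with Rain=2]  = 0
Humidity = |Soil - Sprinkler|  [with Soil=-3, Sprinkler=0]  = 3

3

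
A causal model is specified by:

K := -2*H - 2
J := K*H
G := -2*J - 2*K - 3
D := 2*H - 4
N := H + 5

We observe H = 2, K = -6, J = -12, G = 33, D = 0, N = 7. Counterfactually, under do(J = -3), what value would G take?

The intervention breaks the incoming arrows to J: J := K*H no longer applies, and J = -3.
K = -2*H - 2  [with H=2]  = -6
G = -2*J - 2*K - 3  [with J=-3, K=-6]  = 15

15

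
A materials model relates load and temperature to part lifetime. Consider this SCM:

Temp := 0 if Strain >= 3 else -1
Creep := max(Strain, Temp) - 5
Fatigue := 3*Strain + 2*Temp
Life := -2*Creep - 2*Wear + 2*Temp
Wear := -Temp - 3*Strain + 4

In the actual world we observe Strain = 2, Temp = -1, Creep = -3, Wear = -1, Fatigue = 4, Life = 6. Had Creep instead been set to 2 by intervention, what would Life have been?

-4

The intervention breaks the incoming arrows to Creep: Creep := max(Strain, Temp) - 5 no longer applies, and Creep = 2.
Temp = 0 if Strain >= 3 else -1  [with Strain=2]  = -1
Wear = -Temp - 3*Strain + 4  [with Temp=-1, Strain=2]  = -1
Life = -2*Creep - 2*Wear + 2*Temp  [with Creep=2, Wear=-1, Temp=-1]  = -4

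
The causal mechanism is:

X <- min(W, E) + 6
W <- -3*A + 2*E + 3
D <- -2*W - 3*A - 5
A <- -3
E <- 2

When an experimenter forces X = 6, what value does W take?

do(X=6) replaces the equation X <- min(W, E) + 6 with the constant X = 6.
W is not downstream of the intervention, so its value is determined by the original equations.
W = -3*A + 2*E + 3  [with A=-3, E=2]  = 16

16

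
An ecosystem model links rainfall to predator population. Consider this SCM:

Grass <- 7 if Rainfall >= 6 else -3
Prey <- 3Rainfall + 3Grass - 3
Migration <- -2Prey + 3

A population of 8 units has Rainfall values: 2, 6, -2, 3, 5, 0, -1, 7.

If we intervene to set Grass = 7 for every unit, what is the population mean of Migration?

-48

Every unit gets Grass=7 under the intervention. Migration values become -45, -69, -21, -51, -63, -33, -27, -75; E[Migration|do(Grass=7)] = -48.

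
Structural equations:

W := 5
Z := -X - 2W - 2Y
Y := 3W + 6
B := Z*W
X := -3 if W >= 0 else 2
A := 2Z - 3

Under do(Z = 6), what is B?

Under do(Z=6), the mechanism Z := -X - 2W - 2Y is discarded; Z is fixed at 6.
B = Z*W  [with Z=6, W=5]  = 30

30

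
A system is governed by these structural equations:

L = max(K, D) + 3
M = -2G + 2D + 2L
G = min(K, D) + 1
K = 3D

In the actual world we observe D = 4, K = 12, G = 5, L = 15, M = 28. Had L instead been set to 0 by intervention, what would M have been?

Intervening sets L = 0 and removes its equation (L = max(K, D) + 3).
K = 3D  [with D=4]  = 12
G = min(K, D) + 1  [with K=12, D=4]  = 5
M = -2G + 2D + 2L  [with G=5, D=4, L=0]  = -2

-2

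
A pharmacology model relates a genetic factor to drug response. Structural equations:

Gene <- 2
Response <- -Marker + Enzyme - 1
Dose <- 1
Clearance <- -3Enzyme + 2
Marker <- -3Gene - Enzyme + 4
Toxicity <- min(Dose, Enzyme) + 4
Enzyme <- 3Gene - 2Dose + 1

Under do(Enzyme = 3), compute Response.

7

do(Enzyme=3) replaces the equation Enzyme <- 3Gene - 2Dose + 1 with the constant Enzyme = 3.
Marker = -3Gene - Enzyme + 4  [with Gene=2, Enzyme=3]  = -5
Response = -Marker + Enzyme - 1  [with Marker=-5, Enzyme=3]  = 7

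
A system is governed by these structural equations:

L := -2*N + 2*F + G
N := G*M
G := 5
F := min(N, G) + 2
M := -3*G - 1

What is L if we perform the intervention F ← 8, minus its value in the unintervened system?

Intervening sets F = 8 and removes its equation (F := min(N, G) + 2).
M = -3*G - 1  [with G=5]  = -16
N = G*M  [with G=5, M=-16]  = -80
L = -2*N + 2*F + G  [with N=-80, F=8, G=5]  = 181
Without intervention: M = -3*G - 1  [with G=5]  = -16; N = G*M  [with G=5, M=-16]  = -80; F = min(N, G) + 2  [with N=-80, G=5]  = -78; L = -2*N + 2*F + G  [with N=-80, F=-78, G=5]  = 9.
Change = 181 − 9 = 172.

172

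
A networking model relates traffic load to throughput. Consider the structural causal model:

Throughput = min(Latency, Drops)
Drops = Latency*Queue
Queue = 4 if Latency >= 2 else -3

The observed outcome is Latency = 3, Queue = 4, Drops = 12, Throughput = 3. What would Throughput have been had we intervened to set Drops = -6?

-6

The intervention breaks the incoming arrows to Drops: Drops = Latency*Queue no longer applies, and Drops = -6.
Throughput = min(Latency, Drops)  [with Latency=3, Drops=-6]  = -6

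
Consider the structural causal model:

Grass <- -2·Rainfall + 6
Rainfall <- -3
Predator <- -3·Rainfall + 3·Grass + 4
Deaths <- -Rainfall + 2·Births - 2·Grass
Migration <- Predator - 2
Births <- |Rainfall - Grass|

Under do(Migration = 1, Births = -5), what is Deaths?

-31

Setting Migration = 1, Births = -5 by intervention discards those variables' equations.
Grass = -2·Rainfall + 6  [with Rainfall=-3]  = 12
Deaths = -Rainfall + 2·Births - 2·Grass  [with Rainfall=-3, Births=-5, Grass=12]  = -31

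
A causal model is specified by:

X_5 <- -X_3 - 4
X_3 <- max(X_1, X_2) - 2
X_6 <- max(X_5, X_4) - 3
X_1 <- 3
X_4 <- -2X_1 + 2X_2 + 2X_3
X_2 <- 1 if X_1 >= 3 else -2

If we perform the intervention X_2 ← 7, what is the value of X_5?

-9

do(X_2=7) replaces the equation X_2 <- 1 if X_1 >= 3 else -2 with the constant X_2 = 7.
X_3 = max(X_1, X_2) - 2  [with X_1=3, X_2=7]  = 5
X_5 = -X_3 - 4  [with X_3=5]  = -9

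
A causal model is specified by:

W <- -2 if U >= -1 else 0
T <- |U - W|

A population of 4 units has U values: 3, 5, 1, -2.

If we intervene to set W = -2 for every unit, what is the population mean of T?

do(W=-2) breaks W's dependence on U. With W=-2 fixed, T across the units is 5, 7, 3, 0, mean 3.75.

3.75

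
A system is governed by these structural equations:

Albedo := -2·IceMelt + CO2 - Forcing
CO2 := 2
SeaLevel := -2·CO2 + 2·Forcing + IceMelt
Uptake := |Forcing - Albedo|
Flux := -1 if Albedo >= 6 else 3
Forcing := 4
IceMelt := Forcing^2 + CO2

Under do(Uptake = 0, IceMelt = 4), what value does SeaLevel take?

8

Under do(Uptake = 0, IceMelt = 4), each intervened variable's structural equation is replaced by its fixed value.
SeaLevel = -2·CO2 + 2·Forcing + IceMelt  [with CO2=2, Forcing=4, IceMelt=4]  = 8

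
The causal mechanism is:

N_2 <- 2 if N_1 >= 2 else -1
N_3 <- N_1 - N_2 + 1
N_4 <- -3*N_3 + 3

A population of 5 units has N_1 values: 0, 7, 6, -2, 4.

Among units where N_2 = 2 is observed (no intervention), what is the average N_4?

-11

Conditioning on N_2=2 selects the 3 unit(s) with N_1 ∈ {7, 6, 4}. Their N_4 values: -15, -12, -6. Mean = -11.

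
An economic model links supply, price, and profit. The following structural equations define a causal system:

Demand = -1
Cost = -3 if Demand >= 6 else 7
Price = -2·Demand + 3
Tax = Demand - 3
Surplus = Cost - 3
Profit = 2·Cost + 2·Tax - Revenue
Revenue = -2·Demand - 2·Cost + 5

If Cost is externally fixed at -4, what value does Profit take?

-31

The intervention breaks the incoming arrows to Cost: Cost = -3 if Demand >= 6 else 7 no longer applies, and Cost = -4.
Revenue = -2·Demand - 2·Cost + 5  [with Demand=-1, Cost=-4]  = 15
Tax = Demand - 3  [with Demand=-1]  = -4
Profit = 2·Cost + 2·Tax - Revenue  [with Cost=-4, Tax=-4, Revenue=15]  = -31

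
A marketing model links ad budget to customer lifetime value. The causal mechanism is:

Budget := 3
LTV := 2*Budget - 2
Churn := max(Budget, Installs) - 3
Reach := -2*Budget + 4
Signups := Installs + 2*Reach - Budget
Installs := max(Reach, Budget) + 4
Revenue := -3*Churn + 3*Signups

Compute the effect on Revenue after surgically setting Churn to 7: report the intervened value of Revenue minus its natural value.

The intervention breaks the incoming arrows to Churn: Churn := max(Budget, Installs) - 3 no longer applies, and Churn = 7.
Reach = -2*Budget + 4  [with Budget=3]  = -2
Installs = max(Reach, Budget) + 4  [with Reach=-2, Budget=3]  = 7
Signups = Installs + 2*Reach - Budget  [with Installs=7, Reach=-2, Budget=3]  = 0
Revenue = -3*Churn + 3*Signups  [with Churn=7, Signups=0]  = -21
Without intervention: Reach = -2*Budget + 4  [with Budget=3]  = -2; Installs = max(Reach, Budget) + 4  [with Reach=-2, Budget=3]  = 7; Signups = Installs + 2*Reach - Budget  [with Installs=7, Reach=-2, Budget=3]  = 0; Churn = max(Budget, Installs) - 3  [with Budget=3, Installs=7]  = 4; Revenue = -3*Churn + 3*Signups  [with Churn=4, Signups=0]  = -12.
Change = -21 − (-12) = -9.

-9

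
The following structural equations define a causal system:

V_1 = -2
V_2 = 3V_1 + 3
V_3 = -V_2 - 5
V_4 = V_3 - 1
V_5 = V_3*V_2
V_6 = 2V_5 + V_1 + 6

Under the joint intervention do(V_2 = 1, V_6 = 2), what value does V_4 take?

-7

The joint intervention fixes V_2 = 1, V_6 = 2, removing each variable's own equation.
V_3 = -V_2 - 5  [with V_2=1]  = -6
V_4 = V_3 - 1  [with V_3=-6]  = -7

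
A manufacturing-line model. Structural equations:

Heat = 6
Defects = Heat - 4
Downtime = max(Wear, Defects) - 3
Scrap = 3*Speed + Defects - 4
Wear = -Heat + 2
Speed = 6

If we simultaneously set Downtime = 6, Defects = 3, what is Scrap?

Setting Downtime = 6, Defects = 3 by intervention discards those variables' equations.
Scrap = 3*Speed + Defects - 4  [with Speed=6, Defects=3]  = 17

17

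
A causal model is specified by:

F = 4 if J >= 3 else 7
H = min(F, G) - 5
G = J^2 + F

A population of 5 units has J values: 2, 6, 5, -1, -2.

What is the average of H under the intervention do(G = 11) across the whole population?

The intervention sets G=11 in all 5 units regardless of J. Recomputing H per unit gives 2, -1, -1, 2, 2; average 0.8.

0.8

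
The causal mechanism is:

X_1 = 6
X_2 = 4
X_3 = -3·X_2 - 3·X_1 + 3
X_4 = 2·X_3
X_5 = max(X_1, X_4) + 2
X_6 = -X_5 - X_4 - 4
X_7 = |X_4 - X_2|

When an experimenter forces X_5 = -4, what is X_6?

54

The intervention breaks the incoming arrows to X_5: X_5 = max(X_1, X_4) + 2 no longer applies, and X_5 = -4.
X_3 = -3·X_2 - 3·X_1 + 3  [with X_2=4, X_1=6]  = -27
X_4 = 2·X_3  [with X_3=-27]  = -54
X_6 = -X_5 - X_4 - 4  [with X_5=-4, X_4=-54]  = 54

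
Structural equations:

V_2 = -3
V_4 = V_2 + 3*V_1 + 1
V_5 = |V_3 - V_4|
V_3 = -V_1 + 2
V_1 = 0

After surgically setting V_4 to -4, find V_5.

Intervening sets V_4 = -4 and removes its equation (V_4 = V_2 + 3*V_1 + 1).
V_3 = -V_1 + 2  [with V_1=0]  = 2
V_5 = |V_3 - V_4|  [with V_3=2, V_4=-4]  = 6

6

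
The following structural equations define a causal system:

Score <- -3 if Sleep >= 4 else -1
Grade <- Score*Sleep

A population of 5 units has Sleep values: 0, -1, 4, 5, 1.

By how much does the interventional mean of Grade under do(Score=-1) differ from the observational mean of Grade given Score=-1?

Every unit gets Score=-1 under the intervention. Grade values become 0, 1, -4, -5, -1; E[Grade|do(Score=-1)] = -1.8.
Observing Score=-1 restricts to units where Score's equation naturally yields -1: Sleep ∈ {0, -1, 1}. In that subpopulation Grade = 0, 1, -1, mean 0.
Difference = -1.8 − 0 = -1.8.

-1.8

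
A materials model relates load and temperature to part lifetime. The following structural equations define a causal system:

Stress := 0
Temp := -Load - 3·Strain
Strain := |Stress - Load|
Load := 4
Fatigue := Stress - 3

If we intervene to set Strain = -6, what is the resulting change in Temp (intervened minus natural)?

30

The intervention breaks the incoming arrows to Strain: Strain := |Stress - Load| no longer applies, and Strain = -6.
Temp = -Load - 3·Strain  [with Load=4, Strain=-6]  = 14
Without intervention: Strain = |Stress - Load|  [with Stress=0, Load=4]  = 4; Temp = -Load - 3·Strain  [with Load=4, Strain=4]  = -16.
Change = 14 − (-16) = 30.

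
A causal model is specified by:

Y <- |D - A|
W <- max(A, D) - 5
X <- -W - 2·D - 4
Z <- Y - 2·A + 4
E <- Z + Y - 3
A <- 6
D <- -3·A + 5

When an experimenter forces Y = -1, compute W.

The intervention breaks the incoming arrows to Y: Y <- |D - A| no longer applies, and Y = -1.
W is not downstream of the intervention, so its value is determined by the original equations.
D = -3·A + 5  [with A=6]  = -13
W = max(A, D) - 5  [with A=6, D=-13]  = 1

1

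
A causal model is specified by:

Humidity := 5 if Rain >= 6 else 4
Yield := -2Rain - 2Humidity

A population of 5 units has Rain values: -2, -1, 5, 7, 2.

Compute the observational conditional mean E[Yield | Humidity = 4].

Conditioning on Humidity=4 selects the 4 unit(s) with Rain ∈ {-2, -1, 5, 2}. Their Yield values: -4, -6, -18, -12. Mean = -10.

-10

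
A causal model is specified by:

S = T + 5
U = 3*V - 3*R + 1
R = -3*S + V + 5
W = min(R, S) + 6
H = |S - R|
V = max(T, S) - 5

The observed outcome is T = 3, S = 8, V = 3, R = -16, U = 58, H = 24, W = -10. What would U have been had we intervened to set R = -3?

Intervening sets R = -3 and removes its equation (R = -3*S + V + 5).
S = T + 5  [with T=3]  = 8
V = max(T, S) - 5  [with T=3, S=8]  = 3
U = 3*V - 3*R + 1  [with V=3, R=-3]  = 19

19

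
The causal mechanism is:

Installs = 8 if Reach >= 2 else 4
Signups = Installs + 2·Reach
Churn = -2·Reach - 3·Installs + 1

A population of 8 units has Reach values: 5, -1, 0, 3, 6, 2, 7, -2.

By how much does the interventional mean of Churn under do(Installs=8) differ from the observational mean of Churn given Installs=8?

4.2

Under do(Installs=8), Installs's equation is replaced by Installs=8 for every unit. Per-unit Churn: -33, -21, -23, -29, -35, -27, -37, -19. Mean = -28.
Conditioning on Installs=8 selects the 5 unit(s) with Reach ∈ {5, 3, 6, 2, 7}. Their Churn values: -33, -29, -35, -27, -37. Mean = -32.2.
Difference = -28 − (-32.2) = 4.2.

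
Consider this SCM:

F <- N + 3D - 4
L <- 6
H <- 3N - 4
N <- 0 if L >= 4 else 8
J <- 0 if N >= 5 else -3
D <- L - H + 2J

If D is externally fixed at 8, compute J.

The intervention breaks the incoming arrows to D: D <- L - H + 2J no longer applies, and D = 8.
Since J is not a descendant of the intervened variable, it is unaffected.
N = 0 if L >= 4 else 8  [with L=6]  = 0
J = 0 if N >= 5 else -3  [with N=0]  = -3

-3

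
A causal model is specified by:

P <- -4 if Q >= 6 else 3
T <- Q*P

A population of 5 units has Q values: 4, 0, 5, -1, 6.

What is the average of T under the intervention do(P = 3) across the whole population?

The intervention sets P=3 in all 5 units regardless of Q. Recomputing T per unit gives 12, 0, 15, -3, 18; average 8.4.

8.4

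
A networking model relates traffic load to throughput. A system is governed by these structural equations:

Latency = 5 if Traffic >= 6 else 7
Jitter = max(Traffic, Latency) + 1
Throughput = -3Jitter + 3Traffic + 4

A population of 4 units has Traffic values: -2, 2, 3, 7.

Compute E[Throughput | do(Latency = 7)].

Under do(Latency=7), Latency's equation is replaced by Latency=7 for every unit. Per-unit Throughput: -26, -14, -11, 1. Mean = -12.5.

-12.5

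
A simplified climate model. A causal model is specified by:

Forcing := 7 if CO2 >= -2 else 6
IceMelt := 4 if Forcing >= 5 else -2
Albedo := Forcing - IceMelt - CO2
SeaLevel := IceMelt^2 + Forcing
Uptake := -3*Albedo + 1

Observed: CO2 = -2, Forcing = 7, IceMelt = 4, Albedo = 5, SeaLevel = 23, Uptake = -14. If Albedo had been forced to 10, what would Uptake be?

Under do(Albedo=10), the mechanism Albedo := Forcing - IceMelt - CO2 is discarded; Albedo is fixed at 10.
Uptake = -3*Albedo + 1  [with Albedo=10]  = -29

-29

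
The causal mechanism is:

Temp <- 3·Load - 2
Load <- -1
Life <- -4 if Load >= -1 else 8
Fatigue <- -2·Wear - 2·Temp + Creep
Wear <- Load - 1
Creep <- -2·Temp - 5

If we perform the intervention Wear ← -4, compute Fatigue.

23

Intervening sets Wear = -4 and removes its equation (Wear <- Load - 1).
Temp = 3·Load - 2  [with Load=-1]  = -5
Creep = -2·Temp - 5  [with Temp=-5]  = 5
Fatigue = -2·Wear - 2·Temp + Creep  [with Wear=-4, Temp=-5, Creep=5]  = 23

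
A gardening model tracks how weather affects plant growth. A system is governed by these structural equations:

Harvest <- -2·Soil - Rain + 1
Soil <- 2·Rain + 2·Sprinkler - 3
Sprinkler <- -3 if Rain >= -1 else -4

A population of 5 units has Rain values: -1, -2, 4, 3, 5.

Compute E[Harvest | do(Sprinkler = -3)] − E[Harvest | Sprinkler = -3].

4.75

Under do(Sprinkler=-3), Sprinkler's equation is replaced by Sprinkler=-3 for every unit. Per-unit Harvest: 24, 29, -1, 4, -6. Mean = 10.
Conditioning on Sprinkler=-3 selects the 4 unit(s) with Rain ∈ {-1, 4, 3, 5}. Their Harvest values: 24, -1, 4, -6. Mean = 5.25.
Difference = 10 − 5.25 = 4.75.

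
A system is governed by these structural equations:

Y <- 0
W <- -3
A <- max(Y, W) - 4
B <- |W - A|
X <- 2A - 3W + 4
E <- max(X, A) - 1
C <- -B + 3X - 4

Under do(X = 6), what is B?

1

The intervention breaks the incoming arrows to X: X <- 2A - 3W + 4 no longer applies, and X = 6.
Since B is not a descendant of the intervened variable, it is unaffected.
A = max(Y, W) - 4  [with Y=0, W=-3]  = -4
B = |W - A|  [with W=-3, A=-4]  = 1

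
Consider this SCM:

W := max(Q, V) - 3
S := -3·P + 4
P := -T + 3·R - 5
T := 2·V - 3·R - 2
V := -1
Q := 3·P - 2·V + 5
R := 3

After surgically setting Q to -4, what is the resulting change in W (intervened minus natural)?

Under do(Q=-4), the mechanism Q := 3·P - 2·V + 5 is discarded; Q is fixed at -4.
W = max(Q, V) - 3  [with Q=-4, V=-1]  = -4
Without intervention: T = 2·V - 3·R - 2  [with V=-1, R=3]  = -13; P = -T + 3·R - 5  [with T=-13, R=3]  = 17; Q = 3·P - 2·V + 5  [with P=17, V=-1]  = 58; W = max(Q, V) - 3  [with Q=58, V=-1]  = 55.
Change = -4 − 55 = -59.

-59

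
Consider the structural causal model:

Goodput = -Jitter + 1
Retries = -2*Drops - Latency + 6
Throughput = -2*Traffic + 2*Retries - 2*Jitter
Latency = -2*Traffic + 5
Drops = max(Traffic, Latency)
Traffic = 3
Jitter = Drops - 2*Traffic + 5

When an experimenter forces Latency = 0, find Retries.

Under do(Latency=0), the mechanism Latency = -2*Traffic + 5 is discarded; Latency is fixed at 0.
Drops = max(Traffic, Latency)  [with Traffic=3, Latency=0]  = 3
Retries = -2*Drops - Latency + 6  [with Drops=3, Latency=0]  = 0

0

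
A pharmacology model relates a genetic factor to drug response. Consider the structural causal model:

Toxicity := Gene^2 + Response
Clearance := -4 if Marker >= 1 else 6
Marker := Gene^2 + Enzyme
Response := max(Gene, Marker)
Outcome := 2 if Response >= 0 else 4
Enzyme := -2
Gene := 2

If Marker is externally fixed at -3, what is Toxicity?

do(Marker=-3) replaces the equation Marker := Gene^2 + Enzyme with the constant Marker = -3.
Response = max(Gene, Marker)  [with Gene=2, Marker=-3]  = 2
Toxicity = Gene^2 + Response  [with Gene=2, Response=2]  = 6

6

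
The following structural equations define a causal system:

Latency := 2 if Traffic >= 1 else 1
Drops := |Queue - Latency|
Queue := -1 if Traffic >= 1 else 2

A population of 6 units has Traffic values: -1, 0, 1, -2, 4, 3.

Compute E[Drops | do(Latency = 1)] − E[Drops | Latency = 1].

Every unit gets Latency=1 under the intervention. Drops values become 1, 1, 2, 1, 2, 2; E[Drops|do(Latency=1)] = 1.5.
E[Drops|Latency=1] averages over only the 3 units with Latency=1 (Traffic = -1, 0, -2): Drops = 1, 1, 1, mean 1.
Difference = 1.5 − 1 = 0.5.

0.5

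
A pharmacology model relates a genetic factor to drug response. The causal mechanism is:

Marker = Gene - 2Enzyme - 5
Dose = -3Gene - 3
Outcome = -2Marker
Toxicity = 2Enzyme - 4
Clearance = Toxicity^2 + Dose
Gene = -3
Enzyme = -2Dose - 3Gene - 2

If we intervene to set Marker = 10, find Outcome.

The intervention breaks the incoming arrows to Marker: Marker = Gene - 2Enzyme - 5 no longer applies, and Marker = 10.
Outcome = -2Marker  [with Marker=10]  = -20

-20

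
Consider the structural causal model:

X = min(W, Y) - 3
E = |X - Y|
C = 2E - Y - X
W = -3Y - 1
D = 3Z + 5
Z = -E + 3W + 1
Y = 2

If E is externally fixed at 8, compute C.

Intervening sets E = 8 and removes its equation (E = |X - Y|).
W = -3Y - 1  [with Y=2]  = -7
X = min(W, Y) - 3  [with W=-7, Y=2]  = -10
C = 2E - Y - X  [with E=8, Y=2, X=-10]  = 24

24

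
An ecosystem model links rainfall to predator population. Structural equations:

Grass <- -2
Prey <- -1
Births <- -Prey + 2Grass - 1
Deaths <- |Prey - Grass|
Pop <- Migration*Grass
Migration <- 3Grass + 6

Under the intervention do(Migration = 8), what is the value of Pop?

-16

The intervention breaks the incoming arrows to Migration: Migration <- 3Grass + 6 no longer applies, and Migration = 8.
Pop = Migration*Grass  [with Migration=8, Grass=-2]  = -16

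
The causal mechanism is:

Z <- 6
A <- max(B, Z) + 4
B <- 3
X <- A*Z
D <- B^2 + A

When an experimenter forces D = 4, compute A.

Under do(D=4), the mechanism D <- B^2 + A is discarded; D is fixed at 4.
Since A is not a descendant of the intervened variable, it is unaffected.
A = max(B, Z) + 4  [with B=3, Z=6]  = 10

10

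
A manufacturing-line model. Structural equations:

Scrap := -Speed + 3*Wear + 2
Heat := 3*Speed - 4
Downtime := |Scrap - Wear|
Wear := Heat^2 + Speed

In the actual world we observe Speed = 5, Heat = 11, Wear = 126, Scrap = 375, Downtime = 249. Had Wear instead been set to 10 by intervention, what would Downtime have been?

17

do(Wear=10) replaces the equation Wear := Heat^2 + Speed with the constant Wear = 10.
Scrap = -Speed + 3*Wear + 2  [with Speed=5, Wear=10]  = 27
Downtime = |Scrap - Wear|  [with Scrap=27, Wear=10]  = 17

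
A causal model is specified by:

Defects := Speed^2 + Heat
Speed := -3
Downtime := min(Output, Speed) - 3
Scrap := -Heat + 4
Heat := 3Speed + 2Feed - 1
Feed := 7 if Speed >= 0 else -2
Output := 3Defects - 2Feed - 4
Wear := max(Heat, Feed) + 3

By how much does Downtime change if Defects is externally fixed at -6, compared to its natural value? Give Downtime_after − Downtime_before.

-3

do(Defects=-6) replaces the equation Defects := Speed^2 + Heat with the constant Defects = -6.
Feed = 7 if Speed >= 0 else -2  [with Speed=-3]  = -2
Output = 3Defects - 2Feed - 4  [with Defects=-6, Feed=-2]  = -18
Downtime = min(Output, Speed) - 3  [with Output=-18, Speed=-3]  = -21
Without intervention: Feed = 7 if Speed >= 0 else -2  [with Speed=-3]  = -2; Heat = 3Speed + 2Feed - 1  [with Speed=-3, Feed=-2]  = -14; Defects = Speed^2 + Heat  [with Speed=-3, Heat=-14]  = -5; Output = 3Defects - 2Feed - 4  [with Defects=-5, Feed=-2]  = -15; Downtime = min(Output, Speed) - 3  [with Output=-15, Speed=-3]  = -18.
Change = -21 − (-18) = -3.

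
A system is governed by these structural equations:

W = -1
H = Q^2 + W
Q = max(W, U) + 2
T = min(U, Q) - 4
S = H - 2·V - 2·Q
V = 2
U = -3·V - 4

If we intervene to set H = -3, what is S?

-9

Intervening sets H = -3 and removes its equation (H = Q^2 + W).
U = -3·V - 4  [with V=2]  = -10
Q = max(W, U) + 2  [with W=-1, U=-10]  = 1
S = H - 2·V - 2·Q  [with H=-3, V=2, Q=1]  = -9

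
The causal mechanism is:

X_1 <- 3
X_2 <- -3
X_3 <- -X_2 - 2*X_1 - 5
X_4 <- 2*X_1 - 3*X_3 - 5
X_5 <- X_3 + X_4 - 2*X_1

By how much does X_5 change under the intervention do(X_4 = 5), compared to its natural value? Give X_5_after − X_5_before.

-20

Intervening sets X_4 = 5 and removes its equation (X_4 <- 2*X_1 - 3*X_3 - 5).
X_3 = -X_2 - 2*X_1 - 5  [with X_2=-3, X_1=3]  = -8
X_5 = X_3 + X_4 - 2*X_1  [with X_3=-8, X_4=5, X_1=3]  = -9
Without intervention: X_3 = -X_2 - 2*X_1 - 5  [with X_2=-3, X_1=3]  = -8; X_4 = 2*X_1 - 3*X_3 - 5  [with X_1=3, X_3=-8]  = 25; X_5 = X_3 + X_4 - 2*X_1  [with X_3=-8, X_4=25, X_1=3]  = 11.
Change = -9 − 11 = -20.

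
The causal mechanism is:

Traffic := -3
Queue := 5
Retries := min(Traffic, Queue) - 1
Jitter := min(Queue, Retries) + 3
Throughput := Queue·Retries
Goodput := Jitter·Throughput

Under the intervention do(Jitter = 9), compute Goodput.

Under do(Jitter=9), the mechanism Jitter := min(Queue, Retries) + 3 is discarded; Jitter is fixed at 9.
Retries = min(Traffic, Queue) - 1  [with Traffic=-3, Queue=5]  = -4
Throughput = Queue·Retries  [with Queue=5, Retries=-4]  = -20
Goodput = Jitter·Throughput  [with Jitter=9, Throughput=-20]  = -180

-180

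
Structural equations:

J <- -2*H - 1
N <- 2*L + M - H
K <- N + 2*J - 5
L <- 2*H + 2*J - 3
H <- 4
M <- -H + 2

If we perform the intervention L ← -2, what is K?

-33

The intervention breaks the incoming arrows to L: L <- 2*H + 2*J - 3 no longer applies, and L = -2.
J = -2*H - 1  [with H=4]  = -9
M = -H + 2  [with H=4]  = -2
N = 2*L + M - H  [with L=-2, M=-2, H=4]  = -10
K = N + 2*J - 5  [with N=-10, J=-9]  = -33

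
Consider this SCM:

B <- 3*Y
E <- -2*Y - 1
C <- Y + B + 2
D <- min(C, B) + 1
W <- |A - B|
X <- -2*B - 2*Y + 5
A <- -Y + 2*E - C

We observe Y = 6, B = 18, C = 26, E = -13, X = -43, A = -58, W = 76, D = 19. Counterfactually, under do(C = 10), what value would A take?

-42

The intervention breaks the incoming arrows to C: C <- Y + B + 2 no longer applies, and C = 10.
E = -2*Y - 1  [with Y=6]  = -13
A = -Y + 2*E - C  [with Y=6, E=-13, C=10]  = -42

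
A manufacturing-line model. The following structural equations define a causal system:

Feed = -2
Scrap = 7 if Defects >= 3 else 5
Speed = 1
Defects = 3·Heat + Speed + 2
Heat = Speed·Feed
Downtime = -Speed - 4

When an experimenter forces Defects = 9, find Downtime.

Under do(Defects=9), the mechanism Defects = 3·Heat + Speed + 2 is discarded; Defects is fixed at 9.
Since Downtime is not a descendant of the intervened variable, it is unaffected.
Downtime = -Speed - 4  [with Speed=1]  = -5

-5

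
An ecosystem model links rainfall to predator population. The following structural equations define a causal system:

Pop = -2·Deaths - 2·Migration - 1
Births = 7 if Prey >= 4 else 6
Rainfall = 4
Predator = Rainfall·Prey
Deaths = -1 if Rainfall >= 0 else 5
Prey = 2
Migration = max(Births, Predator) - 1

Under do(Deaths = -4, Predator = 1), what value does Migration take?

5

The joint intervention fixes Deaths = -4, Predator = 1, removing each variable's own equation.
Births = 7 if Prey >= 4 else 6  [with Prey=2]  = 6
Migration = max(Births, Predator) - 1  [with Births=6, Predator=1]  = 5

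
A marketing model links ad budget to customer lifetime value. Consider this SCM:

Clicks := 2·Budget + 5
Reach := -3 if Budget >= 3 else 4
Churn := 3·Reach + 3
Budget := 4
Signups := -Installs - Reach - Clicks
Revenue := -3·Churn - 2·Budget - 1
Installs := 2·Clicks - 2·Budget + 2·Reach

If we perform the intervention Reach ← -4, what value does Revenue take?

Under do(Reach=-4), the mechanism Reach := -3 if Budget >= 3 else 4 is discarded; Reach is fixed at -4.
Churn = 3·Reach + 3  [with Reach=-4]  = -9
Revenue = -3·Churn - 2·Budget - 1  [with Churn=-9, Budget=4]  = 18

18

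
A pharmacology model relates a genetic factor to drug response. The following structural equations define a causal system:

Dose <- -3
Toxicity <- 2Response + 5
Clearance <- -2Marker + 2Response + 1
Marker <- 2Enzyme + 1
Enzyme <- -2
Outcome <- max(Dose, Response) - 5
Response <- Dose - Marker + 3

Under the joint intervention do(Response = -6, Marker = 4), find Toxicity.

-7

The joint intervention fixes Response = -6, Marker = 4, removing each variable's own equation.
Toxicity = 2Response + 5  [with Response=-6]  = -7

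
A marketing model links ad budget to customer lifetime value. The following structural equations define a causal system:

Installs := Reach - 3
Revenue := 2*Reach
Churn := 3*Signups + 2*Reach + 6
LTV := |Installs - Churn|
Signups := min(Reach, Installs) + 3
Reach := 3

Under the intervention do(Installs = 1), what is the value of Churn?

24

Under do(Installs=1), the mechanism Installs := Reach - 3 is discarded; Installs is fixed at 1.
Signups = min(Reach, Installs) + 3  [with Reach=3, Installs=1]  = 4
Churn = 3*Signups + 2*Reach + 6  [with Signups=4, Reach=3]  = 24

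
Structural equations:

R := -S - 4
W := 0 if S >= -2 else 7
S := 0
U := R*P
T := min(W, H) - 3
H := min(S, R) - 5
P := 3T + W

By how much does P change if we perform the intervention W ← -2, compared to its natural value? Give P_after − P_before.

Under do(W=-2), the mechanism W := 0 if S >= -2 else 7 is discarded; W is fixed at -2.
R = -S - 4  [with S=0]  = -4
H = min(S, R) - 5  [with S=0, R=-4]  = -9
T = min(W, H) - 3  [with W=-2, H=-9]  = -12
P = 3T + W  [with T=-12, W=-2]  = -38
Without intervention: W = 0 if S >= -2 else 7  [with S=0]  = 0; R = -S - 4  [with S=0]  = -4; H = min(S, R) - 5  [with S=0, R=-4]  = -9; T = min(W, H) - 3  [with W=0, H=-9]  = -12; P = 3T + W  [with T=-12, W=0]  = -36.
Change = -38 − (-36) = -2.

-2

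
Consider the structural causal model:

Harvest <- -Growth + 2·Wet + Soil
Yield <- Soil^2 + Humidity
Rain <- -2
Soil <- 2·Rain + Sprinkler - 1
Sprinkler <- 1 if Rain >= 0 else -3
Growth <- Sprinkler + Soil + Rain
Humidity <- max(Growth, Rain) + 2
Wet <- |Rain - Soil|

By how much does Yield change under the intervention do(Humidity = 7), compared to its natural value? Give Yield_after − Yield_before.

7

Intervening sets Humidity = 7 and removes its equation (Humidity <- max(Growth, Rain) + 2).
Sprinkler = 1 if Rain >= 0 else -3  [with Rain=-2]  = -3
Soil = 2·Rain + Sprinkler - 1  [with Rain=-2, Sprinkler=-3]  = -8
Yield = Soil^2 + Humidity  [with Soil=-8, Humidity=7]  = 71
Without intervention: Sprinkler = 1 if Rain >= 0 else -3  [with Rain=-2]  = -3; Soil = 2·Rain + Sprinkler - 1  [with Rain=-2, Sprinkler=-3]  = -8; Growth = Sprinkler + Soil + Rain  [with Sprinkler=-3, Soil=-8, Rain=-2]  = -13; Humidity = max(Growth, Rain) + 2  [with Growth=-13, Rain=-2]  = 0; Yield = Soil^2 + Humidity  [with Soil=-8, Humidity=0]  = 64.
Change = 71 − 64 = 7.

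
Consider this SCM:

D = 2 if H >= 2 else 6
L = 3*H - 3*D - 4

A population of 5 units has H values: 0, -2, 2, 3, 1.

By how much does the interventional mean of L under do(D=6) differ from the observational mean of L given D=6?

Every unit gets D=6 under the intervention. L values become -22, -28, -16, -13, -19; E[L|do(D=6)] = -19.6.
Conditioning on D=6 selects the 3 unit(s) with H ∈ {0, -2, 1}. Their L values: -22, -28, -19. Mean = -23.
Difference = -19.6 − (-23) = 3.4.

3.4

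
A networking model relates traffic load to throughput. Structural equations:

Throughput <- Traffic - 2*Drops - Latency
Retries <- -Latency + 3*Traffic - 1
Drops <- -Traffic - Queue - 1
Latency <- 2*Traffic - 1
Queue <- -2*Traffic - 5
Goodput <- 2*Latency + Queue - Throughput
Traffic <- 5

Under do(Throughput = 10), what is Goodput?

-7

Intervening sets Throughput = 10 and removes its equation (Throughput <- Traffic - 2*Drops - Latency).
Latency = 2*Traffic - 1  [with Traffic=5]  = 9
Queue = -2*Traffic - 5  [with Traffic=5]  = -15
Goodput = 2*Latency + Queue - Throughput  [with Latency=9, Queue=-15, Throughput=10]  = -7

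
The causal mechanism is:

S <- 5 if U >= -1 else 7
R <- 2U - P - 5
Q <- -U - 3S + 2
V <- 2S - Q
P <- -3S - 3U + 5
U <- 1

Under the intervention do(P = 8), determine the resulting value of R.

-11

The intervention breaks the incoming arrows to P: P <- -3S - 3U + 5 no longer applies, and P = 8.
R = 2U - P - 5  [with U=1, P=8]  = -11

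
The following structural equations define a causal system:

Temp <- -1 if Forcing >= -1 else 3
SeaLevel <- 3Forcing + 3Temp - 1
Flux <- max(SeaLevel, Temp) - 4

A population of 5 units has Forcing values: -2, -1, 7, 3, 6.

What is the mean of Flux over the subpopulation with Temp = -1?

4.75

Conditioning on Temp=-1 selects the 4 unit(s) with Forcing ∈ {-1, 7, 3, 6}. Their Flux values: -5, 13, 1, 10. Mean = 4.75.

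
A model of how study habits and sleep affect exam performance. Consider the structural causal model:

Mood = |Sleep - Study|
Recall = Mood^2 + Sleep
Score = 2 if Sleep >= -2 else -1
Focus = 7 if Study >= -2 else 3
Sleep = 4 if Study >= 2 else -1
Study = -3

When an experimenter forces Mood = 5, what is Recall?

The intervention breaks the incoming arrows to Mood: Mood = |Sleep - Study| no longer applies, and Mood = 5.
Sleep = 4 if Study >= 2 else -1  [with Study=-3]  = -1
Recall = Mood^2 + Sleep  [with Mood=5, Sleep=-1]  = 24

24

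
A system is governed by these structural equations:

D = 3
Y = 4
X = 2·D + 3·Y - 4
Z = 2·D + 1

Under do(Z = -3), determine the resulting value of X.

14

The intervention breaks the incoming arrows to Z: Z = 2·D + 1 no longer applies, and Z = -3.
X is not downstream of the intervention, so its value is determined by the original equations.
X = 2·D + 3·Y - 4  [with D=3, Y=4]  = 14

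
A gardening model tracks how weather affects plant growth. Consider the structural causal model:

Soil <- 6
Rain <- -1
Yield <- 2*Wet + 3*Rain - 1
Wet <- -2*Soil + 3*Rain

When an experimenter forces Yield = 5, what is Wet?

Under do(Yield=5), the mechanism Yield <- 2*Wet + 3*Rain - 1 is discarded; Yield is fixed at 5.
Since Wet is not a descendant of the intervened variable, it is unaffected.
Wet = -2*Soil + 3*Rain  [with Soil=6, Rain=-1]  = -15

-15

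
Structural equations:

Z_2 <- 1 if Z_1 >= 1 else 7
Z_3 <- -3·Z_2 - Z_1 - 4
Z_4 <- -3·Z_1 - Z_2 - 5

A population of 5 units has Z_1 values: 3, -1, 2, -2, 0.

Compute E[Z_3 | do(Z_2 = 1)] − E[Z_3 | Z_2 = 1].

do(Z_2=1) breaks Z_2's dependence on Z_1. With Z_2=1 fixed, Z_3 across the units is -10, -6, -9, -5, -7, mean -7.4.
Conditioning on Z_2=1 selects the 2 unit(s) with Z_1 ∈ {3, 2}. Their Z_3 values: -10, -9. Mean = -9.5.
Difference = -7.4 − (-9.5) = 2.1.

2.1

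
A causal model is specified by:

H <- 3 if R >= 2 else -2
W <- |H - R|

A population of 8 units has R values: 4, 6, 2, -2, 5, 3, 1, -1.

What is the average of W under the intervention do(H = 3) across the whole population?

2.25

The intervention sets H=3 in all 8 units regardless of R. Recomputing W per unit gives 1, 3, 1, 5, 2, 0, 2, 4; average 2.25.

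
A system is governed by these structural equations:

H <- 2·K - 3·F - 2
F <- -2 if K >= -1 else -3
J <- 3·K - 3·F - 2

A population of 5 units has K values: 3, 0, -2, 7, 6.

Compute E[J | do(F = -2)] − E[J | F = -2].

Under do(F=-2), F's equation is replaced by F=-2 for every unit. Per-unit J: 13, 4, -2, 25, 22. Mean = 12.4.
Observing F=-2 restricts to units where F's equation naturally yields -2: K ∈ {3, 0, 7, 6}. In that subpopulation J = 13, 4, 25, 22, mean 16.
Difference = 12.4 − 16 = -3.6.

-3.6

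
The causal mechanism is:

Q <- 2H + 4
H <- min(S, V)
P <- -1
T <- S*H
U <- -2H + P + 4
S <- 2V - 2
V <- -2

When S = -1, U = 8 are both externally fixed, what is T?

Setting S = -1, U = 8 by intervention discards those variables' equations.
H = min(S, V)  [with S=-1, V=-2]  = -2
T = S*H  [with S=-1, H=-2]  = 2

2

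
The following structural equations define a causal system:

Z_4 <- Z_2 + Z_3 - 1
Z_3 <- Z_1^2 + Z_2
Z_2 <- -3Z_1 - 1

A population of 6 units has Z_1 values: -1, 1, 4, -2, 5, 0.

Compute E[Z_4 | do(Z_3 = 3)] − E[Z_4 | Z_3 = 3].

1

do(Z_3=3) breaks Z_3's dependence on Z_1. With Z_3=3 fixed, Z_4 across the units is 4, -2, -11, 7, -14, 1, mean -2.5.
Conditioning on Z_3=3 selects the 2 unit(s) with Z_1 ∈ {-1, 4}. Their Z_4 values: 4, -11. Mean = -3.5.
Difference = -2.5 − (-3.5) = 1.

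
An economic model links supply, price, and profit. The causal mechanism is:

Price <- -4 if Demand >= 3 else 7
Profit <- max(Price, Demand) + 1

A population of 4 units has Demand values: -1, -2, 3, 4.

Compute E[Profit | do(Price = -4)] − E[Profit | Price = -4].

-2.5

do(Price=-4) breaks Price's dependence on Demand. With Price=-4 fixed, Profit across the units is 0, -1, 4, 5, mean 2.
Observing Price=-4 restricts to units where Price's equation naturally yields -4: Demand ∈ {3, 4}. In that subpopulation Profit = 4, 5, mean 4.5.
Difference = 2 − 4.5 = -2.5.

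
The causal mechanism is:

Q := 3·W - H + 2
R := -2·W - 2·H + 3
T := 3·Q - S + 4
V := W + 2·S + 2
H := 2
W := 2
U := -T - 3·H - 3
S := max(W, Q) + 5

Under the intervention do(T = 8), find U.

-17

do(T=8) replaces the equation T := 3·Q - S + 4 with the constant T = 8.
U = -T - 3·H - 3  [with T=8, H=2]  = -17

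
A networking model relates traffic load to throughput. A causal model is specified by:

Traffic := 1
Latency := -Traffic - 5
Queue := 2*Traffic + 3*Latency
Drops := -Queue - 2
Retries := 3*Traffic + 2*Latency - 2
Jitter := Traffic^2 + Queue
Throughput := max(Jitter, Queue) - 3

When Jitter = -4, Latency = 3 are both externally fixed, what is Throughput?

Setting Jitter = -4, Latency = 3 by intervention discards those variables' equations.
Queue = 2*Traffic + 3*Latency  [with Traffic=1, Latency=3]  = 11
Throughput = max(Jitter, Queue) - 3  [with Jitter=-4, Queue=11]  = 8

8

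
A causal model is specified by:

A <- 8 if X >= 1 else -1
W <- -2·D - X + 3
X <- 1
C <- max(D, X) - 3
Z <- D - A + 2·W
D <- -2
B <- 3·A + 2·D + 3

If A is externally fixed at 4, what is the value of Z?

6

Under do(A=4), the mechanism A <- 8 if X >= 1 else -1 is discarded; A is fixed at 4.
W = -2·D - X + 3  [with D=-2, X=1]  = 6
Z = D - A + 2·W  [with D=-2, A=4, W=6]  = 6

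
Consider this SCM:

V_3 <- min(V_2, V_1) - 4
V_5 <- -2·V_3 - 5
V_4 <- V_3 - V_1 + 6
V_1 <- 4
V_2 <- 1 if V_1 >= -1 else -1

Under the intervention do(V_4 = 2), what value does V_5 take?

1

Intervening sets V_4 = 2 and removes its equation (V_4 <- V_3 - V_1 + 6).
No directed path runs from V_4 to V_5, so V_5 keeps its natural value.
V_2 = 1 if V_1 >= -1 else -1  [with V_1=4]  = 1
V_3 = min(V_2, V_1) - 4  [with V_2=1, V_1=4]  = -3
V_5 = -2·V_3 - 5  [with V_3=-3]  = 1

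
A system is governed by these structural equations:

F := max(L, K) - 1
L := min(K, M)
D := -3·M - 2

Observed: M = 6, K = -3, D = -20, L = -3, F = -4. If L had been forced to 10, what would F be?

9

Intervening sets L = 10 and removes its equation (L := min(K, M)).
F = max(L, K) - 1  [with L=10, K=-3]  = 9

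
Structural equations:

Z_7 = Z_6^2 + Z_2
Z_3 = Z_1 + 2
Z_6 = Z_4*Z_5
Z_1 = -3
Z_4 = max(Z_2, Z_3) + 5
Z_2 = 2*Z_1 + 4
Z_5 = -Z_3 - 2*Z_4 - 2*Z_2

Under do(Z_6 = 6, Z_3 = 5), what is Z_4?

Under do(Z_6 = 6, Z_3 = 5), each intervened variable's structural equation is replaced by its fixed value.
Z_2 = 2*Z_1 + 4  [with Z_1=-3]  = -2
Z_4 = max(Z_2, Z_3) + 5  [with Z_2=-2, Z_3=5]  = 10

10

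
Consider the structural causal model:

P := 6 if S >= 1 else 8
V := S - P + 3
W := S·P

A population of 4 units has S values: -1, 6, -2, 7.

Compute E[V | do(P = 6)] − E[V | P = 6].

-4

The intervention sets P=6 in all 4 units regardless of S. Recomputing V per unit gives -4, 3, -5, 4; average -0.5.
Conditioning on P=6 selects the 2 unit(s) with S ∈ {6, 7}. Their V values: 3, 4. Mean = 3.5.
Difference = -0.5 − 3.5 = -4.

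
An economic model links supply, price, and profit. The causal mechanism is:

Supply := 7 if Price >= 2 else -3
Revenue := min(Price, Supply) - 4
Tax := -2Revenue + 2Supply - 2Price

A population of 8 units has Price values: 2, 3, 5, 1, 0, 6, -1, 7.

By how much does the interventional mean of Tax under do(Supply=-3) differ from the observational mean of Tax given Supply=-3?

-5.75

The intervention sets Supply=-3 in all 8 units regardless of Price. Recomputing Tax per unit gives 4, 2, -2, 6, 8, -4, 10, -6; average 2.25.
Observing Supply=-3 restricts to units where Supply's equation naturally yields -3: Price ∈ {1, 0, -1}. In that subpopulation Tax = 6, 8, 10, mean 8.
Difference = 2.25 − 8 = -5.75.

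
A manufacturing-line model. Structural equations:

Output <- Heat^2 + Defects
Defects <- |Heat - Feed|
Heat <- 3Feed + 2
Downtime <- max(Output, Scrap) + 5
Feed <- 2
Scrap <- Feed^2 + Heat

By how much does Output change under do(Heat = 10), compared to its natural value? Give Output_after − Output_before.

do(Heat=10) replaces the equation Heat <- 3Feed + 2 with the constant Heat = 10.
Defects = |Heat - Feed|  [with Heat=10, Feed=2]  = 8
Output = Heat^2 + Defects  [with Heat=10, Defects=8]  = 108
Without intervention: Heat = 3Feed + 2  [with Feed=2]  = 8; Defects = |Heat - Feed|  [with Heat=8, Feed=2]  = 6; Output = Heat^2 + Defects  [with Heat=8, Defects=6]  = 70.
Change = 108 − 70 = 38.

38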